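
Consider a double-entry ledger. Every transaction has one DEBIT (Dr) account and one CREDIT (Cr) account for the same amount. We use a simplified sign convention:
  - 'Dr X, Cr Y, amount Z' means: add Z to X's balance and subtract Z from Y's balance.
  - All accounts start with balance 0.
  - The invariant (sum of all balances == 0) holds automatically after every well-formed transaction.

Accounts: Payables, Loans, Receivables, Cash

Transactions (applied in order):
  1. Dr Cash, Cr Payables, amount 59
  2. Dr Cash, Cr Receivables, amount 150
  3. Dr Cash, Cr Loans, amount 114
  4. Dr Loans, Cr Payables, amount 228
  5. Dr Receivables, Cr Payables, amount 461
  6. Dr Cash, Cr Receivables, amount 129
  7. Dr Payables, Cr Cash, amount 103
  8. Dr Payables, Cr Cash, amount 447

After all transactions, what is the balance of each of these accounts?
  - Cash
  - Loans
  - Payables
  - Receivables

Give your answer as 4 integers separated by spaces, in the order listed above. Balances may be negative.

After txn 1 (Dr Cash, Cr Payables, amount 59): Cash=59 Payables=-59
After txn 2 (Dr Cash, Cr Receivables, amount 150): Cash=209 Payables=-59 Receivables=-150
After txn 3 (Dr Cash, Cr Loans, amount 114): Cash=323 Loans=-114 Payables=-59 Receivables=-150
After txn 4 (Dr Loans, Cr Payables, amount 228): Cash=323 Loans=114 Payables=-287 Receivables=-150
After txn 5 (Dr Receivables, Cr Payables, amount 461): Cash=323 Loans=114 Payables=-748 Receivables=311
After txn 6 (Dr Cash, Cr Receivables, amount 129): Cash=452 Loans=114 Payables=-748 Receivables=182
After txn 7 (Dr Payables, Cr Cash, amount 103): Cash=349 Loans=114 Payables=-645 Receivables=182
After txn 8 (Dr Payables, Cr Cash, amount 447): Cash=-98 Loans=114 Payables=-198 Receivables=182

Answer: -98 114 -198 182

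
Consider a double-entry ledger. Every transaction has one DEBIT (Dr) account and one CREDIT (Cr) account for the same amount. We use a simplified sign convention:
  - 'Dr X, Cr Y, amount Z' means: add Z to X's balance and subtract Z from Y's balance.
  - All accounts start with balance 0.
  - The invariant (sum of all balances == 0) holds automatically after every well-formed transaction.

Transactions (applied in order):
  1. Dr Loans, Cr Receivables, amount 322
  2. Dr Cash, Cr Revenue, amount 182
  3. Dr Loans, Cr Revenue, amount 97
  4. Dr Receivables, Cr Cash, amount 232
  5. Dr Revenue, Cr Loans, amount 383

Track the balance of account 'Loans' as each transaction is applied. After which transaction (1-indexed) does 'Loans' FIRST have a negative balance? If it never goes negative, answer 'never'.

Answer: never

Derivation:
After txn 1: Loans=322
After txn 2: Loans=322
After txn 3: Loans=419
After txn 4: Loans=419
After txn 5: Loans=36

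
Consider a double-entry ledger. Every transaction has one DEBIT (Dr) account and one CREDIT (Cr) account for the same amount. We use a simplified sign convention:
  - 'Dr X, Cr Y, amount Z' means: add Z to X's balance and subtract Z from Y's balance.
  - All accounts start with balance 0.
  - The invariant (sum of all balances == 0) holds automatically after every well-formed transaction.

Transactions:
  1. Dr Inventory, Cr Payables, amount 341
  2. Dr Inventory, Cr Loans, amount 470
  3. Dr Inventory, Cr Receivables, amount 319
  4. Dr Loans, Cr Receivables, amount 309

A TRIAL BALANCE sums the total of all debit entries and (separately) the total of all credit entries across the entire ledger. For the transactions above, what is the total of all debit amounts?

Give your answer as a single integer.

Txn 1: debit+=341
Txn 2: debit+=470
Txn 3: debit+=319
Txn 4: debit+=309
Total debits = 1439

Answer: 1439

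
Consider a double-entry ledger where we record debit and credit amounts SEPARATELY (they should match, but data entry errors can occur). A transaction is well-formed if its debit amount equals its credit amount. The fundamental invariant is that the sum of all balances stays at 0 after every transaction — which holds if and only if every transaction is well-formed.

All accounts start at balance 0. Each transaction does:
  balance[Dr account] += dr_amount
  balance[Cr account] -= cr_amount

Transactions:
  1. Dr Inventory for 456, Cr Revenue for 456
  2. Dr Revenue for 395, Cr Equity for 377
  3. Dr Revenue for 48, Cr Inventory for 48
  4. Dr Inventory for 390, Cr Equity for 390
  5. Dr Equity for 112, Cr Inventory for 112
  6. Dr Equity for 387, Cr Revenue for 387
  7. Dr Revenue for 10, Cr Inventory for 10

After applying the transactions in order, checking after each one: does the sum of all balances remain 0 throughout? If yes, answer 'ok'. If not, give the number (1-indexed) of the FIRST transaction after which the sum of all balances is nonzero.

After txn 1: dr=456 cr=456 sum_balances=0
After txn 2: dr=395 cr=377 sum_balances=18
After txn 3: dr=48 cr=48 sum_balances=18
After txn 4: dr=390 cr=390 sum_balances=18
After txn 5: dr=112 cr=112 sum_balances=18
After txn 6: dr=387 cr=387 sum_balances=18
After txn 7: dr=10 cr=10 sum_balances=18

Answer: 2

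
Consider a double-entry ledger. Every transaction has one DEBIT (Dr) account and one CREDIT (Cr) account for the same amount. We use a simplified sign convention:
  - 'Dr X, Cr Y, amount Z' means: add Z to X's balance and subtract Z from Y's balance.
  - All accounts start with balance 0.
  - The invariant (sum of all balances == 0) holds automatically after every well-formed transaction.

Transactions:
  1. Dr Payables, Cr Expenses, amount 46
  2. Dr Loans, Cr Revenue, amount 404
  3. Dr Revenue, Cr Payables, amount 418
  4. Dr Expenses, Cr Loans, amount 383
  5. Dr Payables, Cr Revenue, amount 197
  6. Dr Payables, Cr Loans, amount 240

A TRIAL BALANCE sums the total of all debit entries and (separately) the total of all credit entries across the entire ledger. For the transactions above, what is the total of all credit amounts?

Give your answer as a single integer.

Answer: 1688

Derivation:
Txn 1: credit+=46
Txn 2: credit+=404
Txn 3: credit+=418
Txn 4: credit+=383
Txn 5: credit+=197
Txn 6: credit+=240
Total credits = 1688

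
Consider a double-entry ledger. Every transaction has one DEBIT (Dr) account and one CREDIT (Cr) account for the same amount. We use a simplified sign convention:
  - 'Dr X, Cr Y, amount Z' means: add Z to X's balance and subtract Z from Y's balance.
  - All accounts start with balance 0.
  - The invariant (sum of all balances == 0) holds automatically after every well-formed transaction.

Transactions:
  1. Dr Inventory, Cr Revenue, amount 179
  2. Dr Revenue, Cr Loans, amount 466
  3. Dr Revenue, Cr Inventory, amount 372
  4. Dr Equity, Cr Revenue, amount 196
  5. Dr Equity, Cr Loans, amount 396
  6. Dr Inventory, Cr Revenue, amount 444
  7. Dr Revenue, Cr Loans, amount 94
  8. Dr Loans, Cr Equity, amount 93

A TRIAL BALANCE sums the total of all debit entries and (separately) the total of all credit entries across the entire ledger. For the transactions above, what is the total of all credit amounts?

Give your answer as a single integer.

Txn 1: credit+=179
Txn 2: credit+=466
Txn 3: credit+=372
Txn 4: credit+=196
Txn 5: credit+=396
Txn 6: credit+=444
Txn 7: credit+=94
Txn 8: credit+=93
Total credits = 2240

Answer: 2240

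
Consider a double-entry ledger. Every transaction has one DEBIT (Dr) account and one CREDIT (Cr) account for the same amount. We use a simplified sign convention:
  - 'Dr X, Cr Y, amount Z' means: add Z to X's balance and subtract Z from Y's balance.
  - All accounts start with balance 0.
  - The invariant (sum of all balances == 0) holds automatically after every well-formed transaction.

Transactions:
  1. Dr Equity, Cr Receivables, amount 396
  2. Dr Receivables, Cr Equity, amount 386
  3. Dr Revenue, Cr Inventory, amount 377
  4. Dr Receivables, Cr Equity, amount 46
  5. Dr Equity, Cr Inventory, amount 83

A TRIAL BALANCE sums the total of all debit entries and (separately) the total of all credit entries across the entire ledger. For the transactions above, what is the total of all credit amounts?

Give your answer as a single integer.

Txn 1: credit+=396
Txn 2: credit+=386
Txn 3: credit+=377
Txn 4: credit+=46
Txn 5: credit+=83
Total credits = 1288

Answer: 1288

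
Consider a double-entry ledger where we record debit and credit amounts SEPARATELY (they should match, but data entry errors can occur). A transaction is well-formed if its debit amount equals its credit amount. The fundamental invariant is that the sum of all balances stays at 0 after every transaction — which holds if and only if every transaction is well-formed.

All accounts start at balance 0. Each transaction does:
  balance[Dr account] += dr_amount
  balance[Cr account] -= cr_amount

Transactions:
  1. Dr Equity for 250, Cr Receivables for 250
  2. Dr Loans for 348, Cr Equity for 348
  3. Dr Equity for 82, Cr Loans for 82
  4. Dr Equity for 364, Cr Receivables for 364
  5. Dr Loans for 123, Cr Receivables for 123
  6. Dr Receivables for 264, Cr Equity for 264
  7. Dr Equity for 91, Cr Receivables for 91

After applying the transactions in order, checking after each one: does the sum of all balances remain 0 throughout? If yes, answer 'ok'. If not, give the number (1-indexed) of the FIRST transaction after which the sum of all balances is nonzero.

After txn 1: dr=250 cr=250 sum_balances=0
After txn 2: dr=348 cr=348 sum_balances=0
After txn 3: dr=82 cr=82 sum_balances=0
After txn 4: dr=364 cr=364 sum_balances=0
After txn 5: dr=123 cr=123 sum_balances=0
After txn 6: dr=264 cr=264 sum_balances=0
After txn 7: dr=91 cr=91 sum_balances=0

Answer: ok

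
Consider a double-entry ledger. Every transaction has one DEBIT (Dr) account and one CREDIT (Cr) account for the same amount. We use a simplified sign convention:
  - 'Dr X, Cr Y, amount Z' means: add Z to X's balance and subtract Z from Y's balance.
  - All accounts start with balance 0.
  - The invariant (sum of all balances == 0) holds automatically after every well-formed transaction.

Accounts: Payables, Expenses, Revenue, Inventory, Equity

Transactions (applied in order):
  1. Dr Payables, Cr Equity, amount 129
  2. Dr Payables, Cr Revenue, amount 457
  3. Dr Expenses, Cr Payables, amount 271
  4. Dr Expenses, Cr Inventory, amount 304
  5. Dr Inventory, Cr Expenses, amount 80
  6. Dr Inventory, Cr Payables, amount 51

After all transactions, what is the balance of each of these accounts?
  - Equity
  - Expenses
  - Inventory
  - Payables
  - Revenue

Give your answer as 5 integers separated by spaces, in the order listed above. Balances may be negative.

Answer: -129 495 -173 264 -457

Derivation:
After txn 1 (Dr Payables, Cr Equity, amount 129): Equity=-129 Payables=129
After txn 2 (Dr Payables, Cr Revenue, amount 457): Equity=-129 Payables=586 Revenue=-457
After txn 3 (Dr Expenses, Cr Payables, amount 271): Equity=-129 Expenses=271 Payables=315 Revenue=-457
After txn 4 (Dr Expenses, Cr Inventory, amount 304): Equity=-129 Expenses=575 Inventory=-304 Payables=315 Revenue=-457
After txn 5 (Dr Inventory, Cr Expenses, amount 80): Equity=-129 Expenses=495 Inventory=-224 Payables=315 Revenue=-457
After txn 6 (Dr Inventory, Cr Payables, amount 51): Equity=-129 Expenses=495 Inventory=-173 Payables=264 Revenue=-457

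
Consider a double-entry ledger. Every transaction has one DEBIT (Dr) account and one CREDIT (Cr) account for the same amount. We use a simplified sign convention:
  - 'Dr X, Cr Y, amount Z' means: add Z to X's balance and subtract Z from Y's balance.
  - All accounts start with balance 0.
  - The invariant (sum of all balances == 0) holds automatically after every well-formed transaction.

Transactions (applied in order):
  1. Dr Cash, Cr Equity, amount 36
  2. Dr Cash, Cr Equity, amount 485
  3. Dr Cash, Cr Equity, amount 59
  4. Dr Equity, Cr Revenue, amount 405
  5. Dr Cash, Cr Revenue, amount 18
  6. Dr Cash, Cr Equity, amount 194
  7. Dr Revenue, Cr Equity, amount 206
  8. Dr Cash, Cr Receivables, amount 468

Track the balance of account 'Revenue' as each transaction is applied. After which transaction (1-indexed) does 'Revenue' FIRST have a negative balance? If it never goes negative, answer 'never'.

Answer: 4

Derivation:
After txn 1: Revenue=0
After txn 2: Revenue=0
After txn 3: Revenue=0
After txn 4: Revenue=-405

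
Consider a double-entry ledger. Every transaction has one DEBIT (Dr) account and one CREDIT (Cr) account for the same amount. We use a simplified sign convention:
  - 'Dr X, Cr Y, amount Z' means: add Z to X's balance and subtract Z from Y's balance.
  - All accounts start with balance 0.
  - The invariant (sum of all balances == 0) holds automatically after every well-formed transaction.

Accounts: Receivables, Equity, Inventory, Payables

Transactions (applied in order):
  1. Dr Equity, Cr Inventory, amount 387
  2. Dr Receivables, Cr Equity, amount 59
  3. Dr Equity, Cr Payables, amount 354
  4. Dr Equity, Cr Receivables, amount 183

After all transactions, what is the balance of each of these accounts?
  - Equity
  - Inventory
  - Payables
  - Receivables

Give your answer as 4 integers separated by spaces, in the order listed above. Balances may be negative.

Answer: 865 -387 -354 -124

Derivation:
After txn 1 (Dr Equity, Cr Inventory, amount 387): Equity=387 Inventory=-387
After txn 2 (Dr Receivables, Cr Equity, amount 59): Equity=328 Inventory=-387 Receivables=59
After txn 3 (Dr Equity, Cr Payables, amount 354): Equity=682 Inventory=-387 Payables=-354 Receivables=59
After txn 4 (Dr Equity, Cr Receivables, amount 183): Equity=865 Inventory=-387 Payables=-354 Receivables=-124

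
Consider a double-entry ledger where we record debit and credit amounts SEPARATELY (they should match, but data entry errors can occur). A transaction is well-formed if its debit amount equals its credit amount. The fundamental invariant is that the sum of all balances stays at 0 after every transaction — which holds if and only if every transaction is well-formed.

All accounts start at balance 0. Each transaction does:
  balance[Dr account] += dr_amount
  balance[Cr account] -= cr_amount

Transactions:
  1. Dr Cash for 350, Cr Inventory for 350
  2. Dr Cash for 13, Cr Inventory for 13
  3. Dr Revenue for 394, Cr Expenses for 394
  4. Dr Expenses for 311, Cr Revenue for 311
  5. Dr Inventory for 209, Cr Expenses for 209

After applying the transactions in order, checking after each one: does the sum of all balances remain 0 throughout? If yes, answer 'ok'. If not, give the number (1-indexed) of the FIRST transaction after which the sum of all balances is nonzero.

Answer: ok

Derivation:
After txn 1: dr=350 cr=350 sum_balances=0
After txn 2: dr=13 cr=13 sum_balances=0
After txn 3: dr=394 cr=394 sum_balances=0
After txn 4: dr=311 cr=311 sum_balances=0
After txn 5: dr=209 cr=209 sum_balances=0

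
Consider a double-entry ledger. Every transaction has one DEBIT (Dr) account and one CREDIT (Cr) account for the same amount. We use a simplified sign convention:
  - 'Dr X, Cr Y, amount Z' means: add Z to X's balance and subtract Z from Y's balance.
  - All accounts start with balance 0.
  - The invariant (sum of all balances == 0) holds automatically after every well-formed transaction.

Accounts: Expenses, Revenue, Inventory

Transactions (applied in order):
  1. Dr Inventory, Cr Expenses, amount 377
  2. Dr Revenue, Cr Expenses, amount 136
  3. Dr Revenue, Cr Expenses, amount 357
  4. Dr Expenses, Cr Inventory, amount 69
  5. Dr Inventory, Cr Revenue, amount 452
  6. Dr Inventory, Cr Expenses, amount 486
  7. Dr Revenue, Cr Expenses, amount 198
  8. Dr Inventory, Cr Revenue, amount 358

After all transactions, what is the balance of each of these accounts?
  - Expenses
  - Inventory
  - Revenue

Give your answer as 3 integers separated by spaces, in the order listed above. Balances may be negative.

Answer: -1485 1604 -119

Derivation:
After txn 1 (Dr Inventory, Cr Expenses, amount 377): Expenses=-377 Inventory=377
After txn 2 (Dr Revenue, Cr Expenses, amount 136): Expenses=-513 Inventory=377 Revenue=136
After txn 3 (Dr Revenue, Cr Expenses, amount 357): Expenses=-870 Inventory=377 Revenue=493
After txn 4 (Dr Expenses, Cr Inventory, amount 69): Expenses=-801 Inventory=308 Revenue=493
After txn 5 (Dr Inventory, Cr Revenue, amount 452): Expenses=-801 Inventory=760 Revenue=41
After txn 6 (Dr Inventory, Cr Expenses, amount 486): Expenses=-1287 Inventory=1246 Revenue=41
After txn 7 (Dr Revenue, Cr Expenses, amount 198): Expenses=-1485 Inventory=1246 Revenue=239
After txn 8 (Dr Inventory, Cr Revenue, amount 358): Expenses=-1485 Inventory=1604 Revenue=-119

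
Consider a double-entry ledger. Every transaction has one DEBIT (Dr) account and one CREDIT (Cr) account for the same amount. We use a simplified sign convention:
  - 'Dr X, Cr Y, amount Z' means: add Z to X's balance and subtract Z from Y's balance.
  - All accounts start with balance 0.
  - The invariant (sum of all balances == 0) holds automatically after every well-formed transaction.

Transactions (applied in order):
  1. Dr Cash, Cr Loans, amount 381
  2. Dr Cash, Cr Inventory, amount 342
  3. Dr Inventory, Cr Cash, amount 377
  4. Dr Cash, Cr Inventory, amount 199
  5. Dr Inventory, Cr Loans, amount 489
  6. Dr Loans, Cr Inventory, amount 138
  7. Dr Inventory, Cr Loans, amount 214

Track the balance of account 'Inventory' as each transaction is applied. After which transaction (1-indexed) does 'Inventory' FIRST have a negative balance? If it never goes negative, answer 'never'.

After txn 1: Inventory=0
After txn 2: Inventory=-342

Answer: 2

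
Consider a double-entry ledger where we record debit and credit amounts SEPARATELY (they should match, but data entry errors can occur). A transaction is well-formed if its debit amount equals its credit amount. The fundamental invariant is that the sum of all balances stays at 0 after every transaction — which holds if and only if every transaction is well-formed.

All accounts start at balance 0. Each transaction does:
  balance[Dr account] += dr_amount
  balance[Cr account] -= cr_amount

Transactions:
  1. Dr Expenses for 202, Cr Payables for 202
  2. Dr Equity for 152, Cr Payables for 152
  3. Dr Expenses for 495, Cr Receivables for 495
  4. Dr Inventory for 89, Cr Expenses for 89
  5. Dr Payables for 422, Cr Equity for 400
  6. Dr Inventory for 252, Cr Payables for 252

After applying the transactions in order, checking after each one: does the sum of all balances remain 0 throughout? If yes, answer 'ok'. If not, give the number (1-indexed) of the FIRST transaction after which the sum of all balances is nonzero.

After txn 1: dr=202 cr=202 sum_balances=0
After txn 2: dr=152 cr=152 sum_balances=0
After txn 3: dr=495 cr=495 sum_balances=0
After txn 4: dr=89 cr=89 sum_balances=0
After txn 5: dr=422 cr=400 sum_balances=22
After txn 6: dr=252 cr=252 sum_balances=22

Answer: 5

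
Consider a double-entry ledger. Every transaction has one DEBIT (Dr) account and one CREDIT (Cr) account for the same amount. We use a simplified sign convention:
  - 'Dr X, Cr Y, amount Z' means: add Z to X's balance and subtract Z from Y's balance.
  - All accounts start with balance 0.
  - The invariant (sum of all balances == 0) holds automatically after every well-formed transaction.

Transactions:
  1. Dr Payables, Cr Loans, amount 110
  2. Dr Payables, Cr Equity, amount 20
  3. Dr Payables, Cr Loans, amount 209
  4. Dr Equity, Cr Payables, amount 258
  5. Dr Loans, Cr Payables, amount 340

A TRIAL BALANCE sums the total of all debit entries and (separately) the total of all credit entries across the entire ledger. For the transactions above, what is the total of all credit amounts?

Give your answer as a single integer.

Answer: 937

Derivation:
Txn 1: credit+=110
Txn 2: credit+=20
Txn 3: credit+=209
Txn 4: credit+=258
Txn 5: credit+=340
Total credits = 937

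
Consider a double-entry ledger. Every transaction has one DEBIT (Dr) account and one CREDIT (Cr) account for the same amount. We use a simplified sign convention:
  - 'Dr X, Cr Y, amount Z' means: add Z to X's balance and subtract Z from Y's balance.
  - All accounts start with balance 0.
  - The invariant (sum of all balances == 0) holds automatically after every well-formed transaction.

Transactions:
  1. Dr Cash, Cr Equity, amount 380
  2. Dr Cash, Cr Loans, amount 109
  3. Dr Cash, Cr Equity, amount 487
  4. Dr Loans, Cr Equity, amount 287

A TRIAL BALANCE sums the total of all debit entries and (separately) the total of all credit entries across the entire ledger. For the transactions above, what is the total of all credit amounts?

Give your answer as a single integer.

Answer: 1263

Derivation:
Txn 1: credit+=380
Txn 2: credit+=109
Txn 3: credit+=487
Txn 4: credit+=287
Total credits = 1263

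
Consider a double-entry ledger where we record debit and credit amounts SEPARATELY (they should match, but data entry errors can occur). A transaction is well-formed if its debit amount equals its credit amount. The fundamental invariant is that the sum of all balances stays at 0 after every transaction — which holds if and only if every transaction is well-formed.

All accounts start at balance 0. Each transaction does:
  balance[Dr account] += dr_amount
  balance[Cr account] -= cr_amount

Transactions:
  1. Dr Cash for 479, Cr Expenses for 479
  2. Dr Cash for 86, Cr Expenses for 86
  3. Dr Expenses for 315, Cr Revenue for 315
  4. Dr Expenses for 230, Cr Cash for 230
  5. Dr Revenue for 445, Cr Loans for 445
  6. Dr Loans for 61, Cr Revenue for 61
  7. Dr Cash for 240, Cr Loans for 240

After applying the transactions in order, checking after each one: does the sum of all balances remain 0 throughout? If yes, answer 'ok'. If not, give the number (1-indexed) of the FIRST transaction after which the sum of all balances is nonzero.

Answer: ok

Derivation:
After txn 1: dr=479 cr=479 sum_balances=0
After txn 2: dr=86 cr=86 sum_balances=0
After txn 3: dr=315 cr=315 sum_balances=0
After txn 4: dr=230 cr=230 sum_balances=0
After txn 5: dr=445 cr=445 sum_balances=0
After txn 6: dr=61 cr=61 sum_balances=0
After txn 7: dr=240 cr=240 sum_balances=0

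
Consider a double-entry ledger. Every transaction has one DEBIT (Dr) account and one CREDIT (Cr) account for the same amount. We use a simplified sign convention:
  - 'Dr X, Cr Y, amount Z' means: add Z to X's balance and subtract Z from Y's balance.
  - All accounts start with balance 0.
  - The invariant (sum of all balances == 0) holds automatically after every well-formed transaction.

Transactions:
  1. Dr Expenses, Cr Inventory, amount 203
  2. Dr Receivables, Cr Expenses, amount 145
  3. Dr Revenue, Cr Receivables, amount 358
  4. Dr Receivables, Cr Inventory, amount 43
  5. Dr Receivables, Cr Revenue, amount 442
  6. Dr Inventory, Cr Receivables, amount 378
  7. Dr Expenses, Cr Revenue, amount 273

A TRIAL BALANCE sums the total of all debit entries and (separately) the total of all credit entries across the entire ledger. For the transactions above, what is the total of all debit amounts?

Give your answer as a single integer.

Txn 1: debit+=203
Txn 2: debit+=145
Txn 3: debit+=358
Txn 4: debit+=43
Txn 5: debit+=442
Txn 6: debit+=378
Txn 7: debit+=273
Total debits = 1842

Answer: 1842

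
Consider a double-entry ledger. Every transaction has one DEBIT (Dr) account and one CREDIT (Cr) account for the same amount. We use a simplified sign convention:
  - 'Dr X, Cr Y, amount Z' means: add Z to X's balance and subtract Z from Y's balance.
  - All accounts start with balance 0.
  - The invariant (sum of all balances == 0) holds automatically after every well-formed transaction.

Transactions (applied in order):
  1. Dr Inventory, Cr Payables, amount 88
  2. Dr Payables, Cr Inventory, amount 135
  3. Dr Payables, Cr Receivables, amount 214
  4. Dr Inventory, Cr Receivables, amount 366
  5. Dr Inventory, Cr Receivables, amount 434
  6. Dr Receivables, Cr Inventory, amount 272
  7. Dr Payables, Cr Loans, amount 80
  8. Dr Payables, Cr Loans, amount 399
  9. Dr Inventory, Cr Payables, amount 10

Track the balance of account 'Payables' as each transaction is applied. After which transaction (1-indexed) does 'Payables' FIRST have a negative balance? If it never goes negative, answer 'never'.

After txn 1: Payables=-88

Answer: 1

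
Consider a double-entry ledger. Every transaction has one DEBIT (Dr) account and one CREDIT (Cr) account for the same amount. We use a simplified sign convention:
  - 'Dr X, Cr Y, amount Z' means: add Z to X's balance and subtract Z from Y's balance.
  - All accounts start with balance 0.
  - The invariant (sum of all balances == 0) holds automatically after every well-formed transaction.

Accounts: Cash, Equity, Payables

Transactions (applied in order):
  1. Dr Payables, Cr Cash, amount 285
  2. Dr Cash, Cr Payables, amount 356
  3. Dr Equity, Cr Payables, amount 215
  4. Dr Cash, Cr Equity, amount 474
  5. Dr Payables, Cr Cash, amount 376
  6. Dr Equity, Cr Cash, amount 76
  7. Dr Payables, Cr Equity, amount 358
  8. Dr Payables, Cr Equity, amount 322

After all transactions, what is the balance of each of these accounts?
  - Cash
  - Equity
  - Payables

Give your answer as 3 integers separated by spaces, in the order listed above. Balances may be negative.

Answer: 93 -863 770

Derivation:
After txn 1 (Dr Payables, Cr Cash, amount 285): Cash=-285 Payables=285
After txn 2 (Dr Cash, Cr Payables, amount 356): Cash=71 Payables=-71
After txn 3 (Dr Equity, Cr Payables, amount 215): Cash=71 Equity=215 Payables=-286
After txn 4 (Dr Cash, Cr Equity, amount 474): Cash=545 Equity=-259 Payables=-286
After txn 5 (Dr Payables, Cr Cash, amount 376): Cash=169 Equity=-259 Payables=90
After txn 6 (Dr Equity, Cr Cash, amount 76): Cash=93 Equity=-183 Payables=90
After txn 7 (Dr Payables, Cr Equity, amount 358): Cash=93 Equity=-541 Payables=448
After txn 8 (Dr Payables, Cr Equity, amount 322): Cash=93 Equity=-863 Payables=770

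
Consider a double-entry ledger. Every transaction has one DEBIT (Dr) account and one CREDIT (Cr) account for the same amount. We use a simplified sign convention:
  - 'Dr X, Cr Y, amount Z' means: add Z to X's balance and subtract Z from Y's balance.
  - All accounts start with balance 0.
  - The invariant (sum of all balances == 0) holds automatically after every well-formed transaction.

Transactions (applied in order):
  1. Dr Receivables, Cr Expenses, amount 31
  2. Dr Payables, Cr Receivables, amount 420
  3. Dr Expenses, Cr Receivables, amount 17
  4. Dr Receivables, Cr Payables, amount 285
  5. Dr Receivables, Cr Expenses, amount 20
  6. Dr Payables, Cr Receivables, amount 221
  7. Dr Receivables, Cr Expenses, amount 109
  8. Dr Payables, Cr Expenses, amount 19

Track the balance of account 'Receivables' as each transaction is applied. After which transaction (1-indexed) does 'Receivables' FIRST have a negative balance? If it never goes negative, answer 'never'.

Answer: 2

Derivation:
After txn 1: Receivables=31
After txn 2: Receivables=-389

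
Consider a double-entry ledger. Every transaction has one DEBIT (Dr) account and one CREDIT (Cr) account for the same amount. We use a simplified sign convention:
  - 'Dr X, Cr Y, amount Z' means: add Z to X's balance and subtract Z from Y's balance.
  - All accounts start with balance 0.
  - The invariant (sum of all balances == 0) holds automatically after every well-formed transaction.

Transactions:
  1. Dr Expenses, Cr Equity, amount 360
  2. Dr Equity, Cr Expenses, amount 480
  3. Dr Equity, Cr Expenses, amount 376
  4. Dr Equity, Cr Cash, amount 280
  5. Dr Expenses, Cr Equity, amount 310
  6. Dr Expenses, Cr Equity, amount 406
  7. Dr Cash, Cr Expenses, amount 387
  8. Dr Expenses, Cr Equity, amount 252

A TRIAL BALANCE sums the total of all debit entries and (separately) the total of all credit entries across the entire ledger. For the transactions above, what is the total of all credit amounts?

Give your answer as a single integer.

Answer: 2851

Derivation:
Txn 1: credit+=360
Txn 2: credit+=480
Txn 3: credit+=376
Txn 4: credit+=280
Txn 5: credit+=310
Txn 6: credit+=406
Txn 7: credit+=387
Txn 8: credit+=252
Total credits = 2851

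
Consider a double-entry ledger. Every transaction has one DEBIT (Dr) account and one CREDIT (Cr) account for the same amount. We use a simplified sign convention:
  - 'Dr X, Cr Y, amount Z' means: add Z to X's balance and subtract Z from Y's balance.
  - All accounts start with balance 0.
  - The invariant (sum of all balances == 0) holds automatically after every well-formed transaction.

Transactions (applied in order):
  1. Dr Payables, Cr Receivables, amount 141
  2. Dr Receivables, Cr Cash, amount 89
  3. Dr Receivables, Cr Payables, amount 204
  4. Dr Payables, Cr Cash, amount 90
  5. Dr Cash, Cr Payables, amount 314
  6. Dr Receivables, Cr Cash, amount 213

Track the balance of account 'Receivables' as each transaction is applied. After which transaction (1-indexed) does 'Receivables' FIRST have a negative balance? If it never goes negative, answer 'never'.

After txn 1: Receivables=-141

Answer: 1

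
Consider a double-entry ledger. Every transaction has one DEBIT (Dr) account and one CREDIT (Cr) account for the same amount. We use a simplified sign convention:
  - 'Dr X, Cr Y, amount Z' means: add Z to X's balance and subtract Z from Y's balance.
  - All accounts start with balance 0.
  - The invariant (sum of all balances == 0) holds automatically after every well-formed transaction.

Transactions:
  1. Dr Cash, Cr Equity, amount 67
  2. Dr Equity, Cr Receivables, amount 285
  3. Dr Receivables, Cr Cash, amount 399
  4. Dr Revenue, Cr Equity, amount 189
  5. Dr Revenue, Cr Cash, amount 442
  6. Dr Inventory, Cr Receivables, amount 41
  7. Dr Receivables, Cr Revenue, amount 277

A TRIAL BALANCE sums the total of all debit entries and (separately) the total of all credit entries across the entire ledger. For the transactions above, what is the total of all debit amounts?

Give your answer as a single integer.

Txn 1: debit+=67
Txn 2: debit+=285
Txn 3: debit+=399
Txn 4: debit+=189
Txn 5: debit+=442
Txn 6: debit+=41
Txn 7: debit+=277
Total debits = 1700

Answer: 1700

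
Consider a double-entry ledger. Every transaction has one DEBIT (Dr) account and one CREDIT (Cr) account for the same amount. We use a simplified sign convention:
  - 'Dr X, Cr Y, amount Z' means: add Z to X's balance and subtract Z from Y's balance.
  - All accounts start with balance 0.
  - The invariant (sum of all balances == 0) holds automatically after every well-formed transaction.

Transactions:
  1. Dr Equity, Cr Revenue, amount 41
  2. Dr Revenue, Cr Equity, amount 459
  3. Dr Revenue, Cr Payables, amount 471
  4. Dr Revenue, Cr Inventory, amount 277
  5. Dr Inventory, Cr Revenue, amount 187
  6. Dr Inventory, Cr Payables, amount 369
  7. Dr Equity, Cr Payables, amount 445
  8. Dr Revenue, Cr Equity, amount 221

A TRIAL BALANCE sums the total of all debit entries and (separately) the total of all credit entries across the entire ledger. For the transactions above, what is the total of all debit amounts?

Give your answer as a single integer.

Txn 1: debit+=41
Txn 2: debit+=459
Txn 3: debit+=471
Txn 4: debit+=277
Txn 5: debit+=187
Txn 6: debit+=369
Txn 7: debit+=445
Txn 8: debit+=221
Total debits = 2470

Answer: 2470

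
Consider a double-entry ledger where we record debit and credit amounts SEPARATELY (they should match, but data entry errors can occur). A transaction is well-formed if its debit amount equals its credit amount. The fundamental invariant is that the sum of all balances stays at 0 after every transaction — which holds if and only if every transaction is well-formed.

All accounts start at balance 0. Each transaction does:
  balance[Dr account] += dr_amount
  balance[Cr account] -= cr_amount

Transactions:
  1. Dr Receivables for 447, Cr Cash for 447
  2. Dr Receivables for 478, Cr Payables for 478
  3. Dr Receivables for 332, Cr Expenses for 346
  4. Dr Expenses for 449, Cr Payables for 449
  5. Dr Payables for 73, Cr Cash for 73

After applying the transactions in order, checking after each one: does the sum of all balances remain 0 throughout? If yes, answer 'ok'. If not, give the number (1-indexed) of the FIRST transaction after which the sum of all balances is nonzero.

Answer: 3

Derivation:
After txn 1: dr=447 cr=447 sum_balances=0
After txn 2: dr=478 cr=478 sum_balances=0
After txn 3: dr=332 cr=346 sum_balances=-14
After txn 4: dr=449 cr=449 sum_balances=-14
After txn 5: dr=73 cr=73 sum_balances=-14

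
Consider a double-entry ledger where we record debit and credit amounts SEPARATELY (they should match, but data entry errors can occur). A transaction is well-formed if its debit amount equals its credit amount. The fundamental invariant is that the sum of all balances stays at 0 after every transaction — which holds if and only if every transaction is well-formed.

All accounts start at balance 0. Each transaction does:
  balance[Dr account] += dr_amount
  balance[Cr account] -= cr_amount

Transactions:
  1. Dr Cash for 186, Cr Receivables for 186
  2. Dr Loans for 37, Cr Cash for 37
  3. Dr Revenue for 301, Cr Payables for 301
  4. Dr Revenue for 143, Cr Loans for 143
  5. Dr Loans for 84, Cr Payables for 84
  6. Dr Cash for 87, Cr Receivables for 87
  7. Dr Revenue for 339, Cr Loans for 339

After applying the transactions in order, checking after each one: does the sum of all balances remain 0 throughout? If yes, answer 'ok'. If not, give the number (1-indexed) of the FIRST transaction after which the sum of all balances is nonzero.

Answer: ok

Derivation:
After txn 1: dr=186 cr=186 sum_balances=0
After txn 2: dr=37 cr=37 sum_balances=0
After txn 3: dr=301 cr=301 sum_balances=0
After txn 4: dr=143 cr=143 sum_balances=0
After txn 5: dr=84 cr=84 sum_balances=0
After txn 6: dr=87 cr=87 sum_balances=0
After txn 7: dr=339 cr=339 sum_balances=0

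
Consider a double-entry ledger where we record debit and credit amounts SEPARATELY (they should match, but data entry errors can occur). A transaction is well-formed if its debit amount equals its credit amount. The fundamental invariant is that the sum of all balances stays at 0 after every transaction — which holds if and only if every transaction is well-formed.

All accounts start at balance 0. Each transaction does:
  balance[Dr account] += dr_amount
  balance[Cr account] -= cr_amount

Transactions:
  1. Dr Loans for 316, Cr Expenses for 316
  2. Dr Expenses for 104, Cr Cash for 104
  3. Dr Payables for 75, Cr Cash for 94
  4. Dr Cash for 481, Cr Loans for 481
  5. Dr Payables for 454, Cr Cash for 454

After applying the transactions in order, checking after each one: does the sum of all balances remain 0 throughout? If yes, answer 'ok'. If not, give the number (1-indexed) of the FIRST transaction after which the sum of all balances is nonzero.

After txn 1: dr=316 cr=316 sum_balances=0
After txn 2: dr=104 cr=104 sum_balances=0
After txn 3: dr=75 cr=94 sum_balances=-19
After txn 4: dr=481 cr=481 sum_balances=-19
After txn 5: dr=454 cr=454 sum_balances=-19

Answer: 3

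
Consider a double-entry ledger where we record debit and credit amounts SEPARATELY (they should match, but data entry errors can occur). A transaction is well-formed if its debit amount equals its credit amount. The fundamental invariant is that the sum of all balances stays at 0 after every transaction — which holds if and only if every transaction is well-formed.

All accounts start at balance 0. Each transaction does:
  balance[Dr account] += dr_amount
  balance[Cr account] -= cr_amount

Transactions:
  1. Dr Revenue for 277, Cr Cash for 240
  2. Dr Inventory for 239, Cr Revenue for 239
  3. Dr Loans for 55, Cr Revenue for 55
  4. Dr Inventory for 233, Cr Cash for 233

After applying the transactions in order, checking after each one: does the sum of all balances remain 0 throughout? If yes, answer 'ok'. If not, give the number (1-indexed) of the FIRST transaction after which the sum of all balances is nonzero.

After txn 1: dr=277 cr=240 sum_balances=37
After txn 2: dr=239 cr=239 sum_balances=37
After txn 3: dr=55 cr=55 sum_balances=37
After txn 4: dr=233 cr=233 sum_balances=37

Answer: 1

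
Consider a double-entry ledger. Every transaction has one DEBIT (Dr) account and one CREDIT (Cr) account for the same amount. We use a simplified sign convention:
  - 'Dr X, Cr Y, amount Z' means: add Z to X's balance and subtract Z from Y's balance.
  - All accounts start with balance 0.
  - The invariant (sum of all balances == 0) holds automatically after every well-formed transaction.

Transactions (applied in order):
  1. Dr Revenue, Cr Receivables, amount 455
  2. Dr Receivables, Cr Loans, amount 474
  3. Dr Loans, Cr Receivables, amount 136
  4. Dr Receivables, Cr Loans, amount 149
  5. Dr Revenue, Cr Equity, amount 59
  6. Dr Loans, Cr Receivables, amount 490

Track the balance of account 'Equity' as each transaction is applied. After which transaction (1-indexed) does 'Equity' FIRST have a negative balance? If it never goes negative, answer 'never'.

Answer: 5

Derivation:
After txn 1: Equity=0
After txn 2: Equity=0
After txn 3: Equity=0
After txn 4: Equity=0
After txn 5: Equity=-59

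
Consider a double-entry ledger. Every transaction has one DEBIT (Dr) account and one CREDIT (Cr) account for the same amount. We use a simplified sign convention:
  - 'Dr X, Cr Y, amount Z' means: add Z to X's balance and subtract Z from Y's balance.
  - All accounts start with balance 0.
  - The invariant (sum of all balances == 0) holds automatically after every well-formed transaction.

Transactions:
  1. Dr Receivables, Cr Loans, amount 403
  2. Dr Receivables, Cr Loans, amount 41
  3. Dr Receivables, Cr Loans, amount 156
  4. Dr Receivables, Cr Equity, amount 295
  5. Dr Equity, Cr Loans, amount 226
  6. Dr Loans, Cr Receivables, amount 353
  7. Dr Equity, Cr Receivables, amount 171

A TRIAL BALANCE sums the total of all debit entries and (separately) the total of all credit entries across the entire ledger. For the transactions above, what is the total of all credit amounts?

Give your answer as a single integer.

Answer: 1645

Derivation:
Txn 1: credit+=403
Txn 2: credit+=41
Txn 3: credit+=156
Txn 4: credit+=295
Txn 5: credit+=226
Txn 6: credit+=353
Txn 7: credit+=171
Total credits = 1645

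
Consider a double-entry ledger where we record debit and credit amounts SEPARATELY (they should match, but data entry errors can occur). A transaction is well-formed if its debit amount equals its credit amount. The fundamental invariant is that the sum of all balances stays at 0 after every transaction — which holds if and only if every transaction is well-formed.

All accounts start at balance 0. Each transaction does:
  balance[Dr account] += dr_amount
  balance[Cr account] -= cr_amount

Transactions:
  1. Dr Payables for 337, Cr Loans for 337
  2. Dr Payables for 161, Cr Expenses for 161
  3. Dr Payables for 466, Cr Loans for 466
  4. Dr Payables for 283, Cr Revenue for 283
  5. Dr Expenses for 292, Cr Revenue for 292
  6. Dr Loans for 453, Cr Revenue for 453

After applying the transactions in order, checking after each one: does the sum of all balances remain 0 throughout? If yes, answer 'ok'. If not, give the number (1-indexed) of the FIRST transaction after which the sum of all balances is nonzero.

After txn 1: dr=337 cr=337 sum_balances=0
After txn 2: dr=161 cr=161 sum_balances=0
After txn 3: dr=466 cr=466 sum_balances=0
After txn 4: dr=283 cr=283 sum_balances=0
After txn 5: dr=292 cr=292 sum_balances=0
After txn 6: dr=453 cr=453 sum_balances=0

Answer: ok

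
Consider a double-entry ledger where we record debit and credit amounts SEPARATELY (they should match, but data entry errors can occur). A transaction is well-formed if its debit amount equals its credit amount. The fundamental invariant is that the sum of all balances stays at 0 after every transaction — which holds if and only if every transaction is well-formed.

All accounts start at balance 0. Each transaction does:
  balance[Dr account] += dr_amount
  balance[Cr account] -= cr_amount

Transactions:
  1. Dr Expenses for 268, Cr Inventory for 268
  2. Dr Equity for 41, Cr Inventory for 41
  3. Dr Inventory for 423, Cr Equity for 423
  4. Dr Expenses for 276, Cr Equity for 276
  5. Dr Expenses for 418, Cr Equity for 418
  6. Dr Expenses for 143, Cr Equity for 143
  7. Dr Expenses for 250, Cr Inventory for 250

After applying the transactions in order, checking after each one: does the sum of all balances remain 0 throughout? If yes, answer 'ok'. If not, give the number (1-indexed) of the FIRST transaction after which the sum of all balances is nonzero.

After txn 1: dr=268 cr=268 sum_balances=0
After txn 2: dr=41 cr=41 sum_balances=0
After txn 3: dr=423 cr=423 sum_balances=0
After txn 4: dr=276 cr=276 sum_balances=0
After txn 5: dr=418 cr=418 sum_balances=0
After txn 6: dr=143 cr=143 sum_balances=0
After txn 7: dr=250 cr=250 sum_balances=0

Answer: ok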